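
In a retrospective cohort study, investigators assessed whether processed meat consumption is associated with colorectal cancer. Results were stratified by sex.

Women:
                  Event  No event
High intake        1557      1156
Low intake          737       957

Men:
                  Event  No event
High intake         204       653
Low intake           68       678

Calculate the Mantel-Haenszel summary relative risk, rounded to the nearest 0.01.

1.41

RR_MH = Σ(aᵢ·n₀ᵢ/nᵢ) / Σ(cᵢ·n₁ᵢ/nᵢ), with n₁ᵢ = aᵢ+bᵢ (exposed), n₀ᵢ = cᵢ+dᵢ (unexposed), nᵢ = n₁ᵢ+n₀ᵢ.
Stratum 1 (Women): n₁ = 2713, n₀ = 1694, n = 4407; a·n₀/n = 1557·1694/4407 = 598.4929; c·n₁/n = 737·2713/4407 = 453.7057
Stratum 2 (Men): n₁ = 857, n₀ = 746, n = 1603; a·n₀/n = 204·746/1603 = 94.9370; c·n₁/n = 68·857/1603 = 36.3543
RR_MH = (598.4929 + 94.9370) / (453.7057 + 36.3543) = 693.4298 / 490.0600 = 1.41499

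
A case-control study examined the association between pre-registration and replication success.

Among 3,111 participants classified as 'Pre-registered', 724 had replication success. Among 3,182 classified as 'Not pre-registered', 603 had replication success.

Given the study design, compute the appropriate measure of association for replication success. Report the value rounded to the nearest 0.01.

1.30

From the description: a = 724, b = 2387, c = 603, d = 2579.
This is a case-control study: participants were sampled on outcome status, so risks in the source population cannot be estimated directly — relative risk is not valid here. The odds ratio is the appropriate measure.
OR = (a·d)/(b·c) = (724 × 2579) / (2387 × 603) = 1867196 / 1439361 = 1.29724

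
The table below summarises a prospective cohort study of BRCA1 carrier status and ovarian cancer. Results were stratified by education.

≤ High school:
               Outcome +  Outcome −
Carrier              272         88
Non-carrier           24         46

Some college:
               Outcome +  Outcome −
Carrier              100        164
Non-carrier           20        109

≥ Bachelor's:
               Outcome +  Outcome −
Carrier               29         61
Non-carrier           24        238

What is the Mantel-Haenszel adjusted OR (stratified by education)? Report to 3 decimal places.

OR_MH = Σ(aᵢdᵢ/nᵢ) / Σ(bᵢcᵢ/nᵢ), where nᵢ is the stratum total.
Stratum 1 (≤ High school): n = 430; a·d/n = 272·46/430 = 29.0977; b·c/n = 88·24/430 = 4.9116
Stratum 2 (Some college): n = 393; a·d/n = 100·109/393 = 27.7354; b·c/n = 164·20/393 = 8.3461
Stratum 3 (≥ Bachelor's): n = 352; a·d/n = 29·238/352 = 19.6080; b·c/n = 61·24/352 = 4.1591
OR_MH = (29.0977 + 27.7354 + 19.6080) / (4.9116 + 8.3461 + 4.1591) = 76.4410 / 17.4168 = 4.38893

4.389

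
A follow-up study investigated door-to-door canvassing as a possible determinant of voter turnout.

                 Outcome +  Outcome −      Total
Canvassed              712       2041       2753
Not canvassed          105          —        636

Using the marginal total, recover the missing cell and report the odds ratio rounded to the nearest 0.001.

The missing cell is in the unexposed row: 636 − 105 = 531.
So a = 712, b = 2041, c = 105, d = 531.
OR = (a·d)/(b·c) = (712 × 531) / (2041 × 105) = 378072 / 214305 = 1.76418

1.764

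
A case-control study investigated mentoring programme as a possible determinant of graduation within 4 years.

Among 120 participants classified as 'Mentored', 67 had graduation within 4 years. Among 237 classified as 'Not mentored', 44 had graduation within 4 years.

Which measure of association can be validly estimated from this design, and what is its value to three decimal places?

From the description: a = 67, b = 53, c = 44, d = 193.
This is a case-control study: participants were sampled on outcome status, so risks in the source population cannot be estimated directly — relative risk is not valid here. The odds ratio is the appropriate measure.
OR = (a·d)/(b·c) = (67 × 193) / (53 × 44) = 12931 / 2332 = 5.54503

5.545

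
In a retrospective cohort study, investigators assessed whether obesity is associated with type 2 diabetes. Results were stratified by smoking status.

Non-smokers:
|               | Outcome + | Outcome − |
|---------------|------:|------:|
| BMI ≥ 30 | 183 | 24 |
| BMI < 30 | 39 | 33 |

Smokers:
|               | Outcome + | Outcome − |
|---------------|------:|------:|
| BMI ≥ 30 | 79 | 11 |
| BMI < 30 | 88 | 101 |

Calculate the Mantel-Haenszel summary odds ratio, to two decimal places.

7.36

OR_MH = Σ(aᵢdᵢ/nᵢ) / Σ(bᵢcᵢ/nᵢ), where nᵢ is the stratum total.
Stratum 1 (Non-smokers): n = 279; a·d/n = 183·33/279 = 21.6452; b·c/n = 24·39/279 = 3.3548
Stratum 2 (Smokers): n = 279; a·d/n = 79·101/279 = 28.5986; b·c/n = 11·88/279 = 3.4695
OR_MH = (21.6452 + 28.5986) / (3.3548 + 3.4695) = 50.2437 / 6.8244 = 7.36239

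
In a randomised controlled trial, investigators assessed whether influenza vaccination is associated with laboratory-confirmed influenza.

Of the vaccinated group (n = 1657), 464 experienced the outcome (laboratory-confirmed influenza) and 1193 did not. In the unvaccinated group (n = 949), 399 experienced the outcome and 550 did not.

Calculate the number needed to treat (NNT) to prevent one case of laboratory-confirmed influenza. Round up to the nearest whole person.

8

Risk in treated group = 464/1657 = 0.28002; risk in control = 399/949 = 0.42044.
Absolute risk reduction = 0.42044 − 0.28002 = 0.14042
NNT = 1 / ARR = 1 / 0.14042 = 7.122 → round up → 8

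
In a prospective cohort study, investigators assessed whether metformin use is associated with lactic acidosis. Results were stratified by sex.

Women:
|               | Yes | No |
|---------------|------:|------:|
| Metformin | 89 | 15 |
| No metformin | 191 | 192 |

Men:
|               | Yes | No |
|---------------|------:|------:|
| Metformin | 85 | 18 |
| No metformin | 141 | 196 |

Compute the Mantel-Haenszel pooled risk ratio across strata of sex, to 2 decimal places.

1.83

RR_MH = Σ(aᵢ·n₀ᵢ/nᵢ) / Σ(cᵢ·n₁ᵢ/nᵢ), with n₁ᵢ = aᵢ+bᵢ (exposed), n₀ᵢ = cᵢ+dᵢ (unexposed), nᵢ = n₁ᵢ+n₀ᵢ.
Stratum 1 (Women): n₁ = 104, n₀ = 383, n = 487; a·n₀/n = 89·383/487 = 69.9938; c·n₁/n = 191·104/487 = 40.7885
Stratum 2 (Men): n₁ = 103, n₀ = 337, n = 440; a·n₀/n = 85·337/440 = 65.1023; c·n₁/n = 141·103/440 = 33.0068
RR_MH = (69.9938 + 65.1023) / (40.7885 + 33.0068) = 135.0961 / 73.7953 = 1.83069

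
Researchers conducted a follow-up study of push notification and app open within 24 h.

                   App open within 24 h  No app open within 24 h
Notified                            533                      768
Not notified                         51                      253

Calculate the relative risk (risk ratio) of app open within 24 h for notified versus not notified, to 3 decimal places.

Cells: a = 533, b = 768, c = 51, d = 253.
Risk in exposed = 533/1301 = 0.40968; risk in unexposed = 51/304 = 0.16776.
RR = 0.40968 / 0.16776 = 2.44204
The risk among the exposed is 2.44 times that among the unexposed.

2.442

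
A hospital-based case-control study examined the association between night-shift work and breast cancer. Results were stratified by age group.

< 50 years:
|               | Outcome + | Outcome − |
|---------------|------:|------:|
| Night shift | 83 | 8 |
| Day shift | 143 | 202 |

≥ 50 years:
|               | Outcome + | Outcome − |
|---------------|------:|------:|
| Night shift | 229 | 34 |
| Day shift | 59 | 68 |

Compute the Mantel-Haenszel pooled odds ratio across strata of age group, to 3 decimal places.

10.091

OR_MH = Σ(aᵢdᵢ/nᵢ) / Σ(bᵢcᵢ/nᵢ), where nᵢ is the stratum total.
Stratum 1 (< 50 years): n = 436; a·d/n = 83·202/436 = 38.4541; b·c/n = 8·143/436 = 2.6239
Stratum 2 (≥ 50 years): n = 390; a·d/n = 229·68/390 = 39.9282; b·c/n = 34·59/390 = 5.1436
OR_MH = (38.4541 + 39.9282) / (2.6239 + 5.1436) = 78.3823 / 7.7674 = 10.09114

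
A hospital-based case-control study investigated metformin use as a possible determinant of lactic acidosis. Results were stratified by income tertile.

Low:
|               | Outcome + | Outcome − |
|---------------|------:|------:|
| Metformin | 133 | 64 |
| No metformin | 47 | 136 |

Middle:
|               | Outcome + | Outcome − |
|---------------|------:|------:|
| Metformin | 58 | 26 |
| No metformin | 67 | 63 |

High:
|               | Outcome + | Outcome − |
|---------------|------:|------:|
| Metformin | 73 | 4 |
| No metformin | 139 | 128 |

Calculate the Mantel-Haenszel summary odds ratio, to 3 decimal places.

OR_MH = Σ(aᵢdᵢ/nᵢ) / Σ(bᵢcᵢ/nᵢ), where nᵢ is the stratum total.
Stratum 1 (Low): n = 380; a·d/n = 133·136/380 = 47.6000; b·c/n = 64·47/380 = 7.9158
Stratum 2 (Middle): n = 214; a·d/n = 58·63/214 = 17.0748; b·c/n = 26·67/214 = 8.1402
Stratum 3 (High): n = 344; a·d/n = 73·128/344 = 27.1628; b·c/n = 4·139/344 = 1.6163
OR_MH = (47.6000 + 17.0748 + 27.1628) / (7.9158 + 8.1402 + 1.6163) = 91.8376 / 17.6723 = 5.19671

5.197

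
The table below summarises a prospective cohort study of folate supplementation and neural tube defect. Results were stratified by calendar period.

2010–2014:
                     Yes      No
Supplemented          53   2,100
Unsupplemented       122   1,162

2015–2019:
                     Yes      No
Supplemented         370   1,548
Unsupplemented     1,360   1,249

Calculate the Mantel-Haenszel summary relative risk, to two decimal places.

0.36

RR_MH = Σ(aᵢ·n₀ᵢ/nᵢ) / Σ(cᵢ·n₁ᵢ/nᵢ), with n₁ᵢ = aᵢ+bᵢ (exposed), n₀ᵢ = cᵢ+dᵢ (unexposed), nᵢ = n₁ᵢ+n₀ᵢ.
Stratum 1 (2010–2014): n₁ = 2153, n₀ = 1284, n = 3437; a·n₀/n = 53·1284/3437 = 19.7998; c·n₁/n = 122·2153/3437 = 76.4230
Stratum 2 (2015–2019): n₁ = 1918, n₀ = 2609, n = 4527; a·n₀/n = 370·2609/4527 = 213.2383; c·n₁/n = 1360·1918/4527 = 576.2050
RR_MH = (19.7998 + 213.2383) / (76.4230 + 576.2050) = 233.0382 / 652.6280 = 0.35708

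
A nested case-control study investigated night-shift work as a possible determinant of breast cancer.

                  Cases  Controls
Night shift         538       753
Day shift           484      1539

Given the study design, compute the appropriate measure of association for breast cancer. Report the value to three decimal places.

2.272

Cells: a = 538, b = 753, c = 484, d = 1539.
This is a nested case-control study: participants were sampled on outcome status, so risks in the source population cannot be estimated directly — relative risk is not valid here. The odds ratio is the appropriate measure.
OR = (a·d)/(b·c) = (538 × 1539) / (753 × 484) = 827982 / 364452 = 2.27185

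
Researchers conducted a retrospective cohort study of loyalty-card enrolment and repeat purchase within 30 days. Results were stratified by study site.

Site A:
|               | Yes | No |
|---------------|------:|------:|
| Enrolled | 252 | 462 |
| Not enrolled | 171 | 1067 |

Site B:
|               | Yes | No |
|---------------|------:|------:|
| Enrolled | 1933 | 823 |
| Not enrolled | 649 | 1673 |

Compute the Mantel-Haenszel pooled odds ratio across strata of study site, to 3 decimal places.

5.318

OR_MH = Σ(aᵢdᵢ/nᵢ) / Σ(bᵢcᵢ/nᵢ), where nᵢ is the stratum total.
Stratum 1 (Site A): n = 1952; a·d/n = 252·1067/1952 = 137.7480; b·c/n = 462·171/1952 = 40.4723
Stratum 2 (Site B): n = 5078; a·d/n = 1933·1673/5078 = 636.8470; b·c/n = 823·649/5078 = 105.1845
OR_MH = (137.7480 + 636.8470) / (40.4723 + 105.1845) = 774.5949 / 145.6569 = 5.31794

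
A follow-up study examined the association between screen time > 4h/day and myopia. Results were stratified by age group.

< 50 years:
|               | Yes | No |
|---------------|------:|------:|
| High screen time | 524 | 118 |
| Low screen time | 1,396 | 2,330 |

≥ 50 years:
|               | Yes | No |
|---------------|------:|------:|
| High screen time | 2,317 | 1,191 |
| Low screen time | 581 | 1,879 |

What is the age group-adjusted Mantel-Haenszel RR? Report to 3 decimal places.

RR_MH = Σ(aᵢ·n₀ᵢ/nᵢ) / Σ(cᵢ·n₁ᵢ/nᵢ), with n₁ᵢ = aᵢ+bᵢ (exposed), n₀ᵢ = cᵢ+dᵢ (unexposed), nᵢ = n₁ᵢ+n₀ᵢ.
Stratum 1 (< 50 years): n₁ = 642, n₀ = 3726, n = 4368; a·n₀/n = 524·3726/4368 = 446.9835; c·n₁/n = 1396·642/4368 = 205.1813
Stratum 2 (≥ 50 years): n₁ = 3508, n₀ = 2460, n = 5968; a·n₀/n = 2317·2460/5968 = 955.0637; c·n₁/n = 581·3508/5968 = 341.5127
RR_MH = (446.9835 + 955.0637) / (205.1813 + 341.5127) = 1402.0472 / 546.6941 = 2.56459

2.565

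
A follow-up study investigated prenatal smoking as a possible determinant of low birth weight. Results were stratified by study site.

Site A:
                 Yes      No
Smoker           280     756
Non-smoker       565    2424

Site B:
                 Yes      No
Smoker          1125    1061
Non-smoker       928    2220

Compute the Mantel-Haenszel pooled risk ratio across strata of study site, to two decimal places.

1.66

RR_MH = Σ(aᵢ·n₀ᵢ/nᵢ) / Σ(cᵢ·n₁ᵢ/nᵢ), with n₁ᵢ = aᵢ+bᵢ (exposed), n₀ᵢ = cᵢ+dᵢ (unexposed), nᵢ = n₁ᵢ+n₀ᵢ.
Stratum 1 (Site A): n₁ = 1036, n₀ = 2989, n = 4025; a·n₀/n = 280·2989/4025 = 207.9304; c·n₁/n = 565·1036/4025 = 145.4261
Stratum 2 (Site B): n₁ = 2186, n₀ = 3148, n = 5334; a·n₀/n = 1125·3148/5334 = 663.9483; c·n₁/n = 928·2186/5334 = 380.3165
RR_MH = (207.9304 + 663.9483) / (145.4261 + 380.3165) = 871.8787 / 525.7425 = 1.65838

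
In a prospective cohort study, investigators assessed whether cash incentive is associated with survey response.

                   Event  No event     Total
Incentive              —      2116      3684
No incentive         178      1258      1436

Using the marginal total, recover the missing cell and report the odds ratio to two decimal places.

The missing cell is in the exposed row: 3684 − 2116 = 1568.
So a = 1568, b = 2116, c = 178, d = 1258.
OR = (a·d)/(b·c) = (1568 × 1258) / (2116 × 178) = 1972544 / 376648 = 5.23710

5.24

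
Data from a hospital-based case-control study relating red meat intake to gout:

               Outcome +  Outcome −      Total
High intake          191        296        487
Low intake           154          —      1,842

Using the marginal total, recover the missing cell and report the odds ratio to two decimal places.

The missing cell is in the unexposed row: 1842 − 154 = 1688.
So a = 191, b = 296, c = 154, d = 1688.
OR = (a·d)/(b·c) = (191 × 1688) / (296 × 154) = 322408 / 45584 = 7.07283

7.07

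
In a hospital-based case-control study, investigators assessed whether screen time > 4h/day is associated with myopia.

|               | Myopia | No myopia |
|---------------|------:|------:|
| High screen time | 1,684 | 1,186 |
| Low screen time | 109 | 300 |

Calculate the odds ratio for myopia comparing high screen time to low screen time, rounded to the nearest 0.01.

Cells: a = 1684, b = 1186, c = 109, d = 300.
OR = (a·d)/(b·c) = (1684 × 300) / (1186 × 109) = 505200 / 129274 = 3.90798
The odds of myopia are about 3.91 times as high in the high screen time group.

3.91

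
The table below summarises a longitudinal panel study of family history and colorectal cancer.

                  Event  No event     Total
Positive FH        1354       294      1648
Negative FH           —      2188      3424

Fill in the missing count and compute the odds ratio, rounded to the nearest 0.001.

8.153

The missing cell is in the unexposed row: 3424 − 2188 = 1236.
So a = 1354, b = 294, c = 1236, d = 2188.
OR = (a·d)/(b·c) = (1354 × 2188) / (294 × 1236) = 2962552 / 363384 = 8.15268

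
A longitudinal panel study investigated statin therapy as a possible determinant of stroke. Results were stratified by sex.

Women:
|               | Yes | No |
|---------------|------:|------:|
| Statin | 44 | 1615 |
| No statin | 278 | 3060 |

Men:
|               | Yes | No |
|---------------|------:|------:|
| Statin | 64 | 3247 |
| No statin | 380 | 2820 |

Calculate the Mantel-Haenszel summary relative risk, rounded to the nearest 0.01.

RR_MH = Σ(aᵢ·n₀ᵢ/nᵢ) / Σ(cᵢ·n₁ᵢ/nᵢ), with n₁ᵢ = aᵢ+bᵢ (exposed), n₀ᵢ = cᵢ+dᵢ (unexposed), nᵢ = n₁ᵢ+n₀ᵢ.
Stratum 1 (Women): n₁ = 1659, n₀ = 3338, n = 4997; a·n₀/n = 44·3338/4997 = 29.3920; c·n₁/n = 278·1659/4997 = 92.2958
Stratum 2 (Men): n₁ = 3311, n₀ = 3200, n = 6511; a·n₀/n = 64·3200/6511 = 31.4545; c·n₁/n = 380·3311/6511 = 193.2391
RR_MH = (29.3920 + 31.4545) / (92.2958 + 193.2391) = 60.8465 / 285.5349 = 0.21310

0.21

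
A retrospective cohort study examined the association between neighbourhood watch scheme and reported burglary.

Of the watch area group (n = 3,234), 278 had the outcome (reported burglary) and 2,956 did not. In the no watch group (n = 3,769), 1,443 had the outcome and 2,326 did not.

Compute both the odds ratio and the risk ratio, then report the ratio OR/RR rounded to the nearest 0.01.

0.68

From the description: a = 278, b = 2956, c = 1443, d = 2326.
OR = (278·2326)/(2956·1443) = 646628/4265508 = 0.15159
Risk in exposed = 278/3234 = 0.08596; risk in unexposed = 1443/3769 = 0.38286; RR = 0.22452
OR/RR = 0.15159 / 0.22452 = 0.67518
The outcome is not rare, so the OR lies further from 1 than the RR.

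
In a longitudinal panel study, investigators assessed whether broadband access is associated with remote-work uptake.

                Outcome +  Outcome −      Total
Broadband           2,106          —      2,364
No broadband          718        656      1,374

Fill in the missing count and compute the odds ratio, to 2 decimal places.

The missing cell is in the exposed row: 2364 − 2106 = 258.
So a = 2106, b = 258, c = 718, d = 656.
OR = (a·d)/(b·c) = (2106 × 656) / (258 × 718) = 1381536 / 185244 = 7.45793

7.46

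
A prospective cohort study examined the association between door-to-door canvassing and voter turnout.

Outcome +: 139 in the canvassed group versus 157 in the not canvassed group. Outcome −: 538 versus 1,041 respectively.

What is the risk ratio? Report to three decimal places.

From the description: a = 139, b = 538, c = 157, d = 1041.
Risk in exposed = 139/677 = 0.20532; risk in unexposed = 157/1198 = 0.13105.
RR = 0.20532 / 0.13105 = 1.56669
The risk among the exposed is 1.57 times that among the unexposed.

1.567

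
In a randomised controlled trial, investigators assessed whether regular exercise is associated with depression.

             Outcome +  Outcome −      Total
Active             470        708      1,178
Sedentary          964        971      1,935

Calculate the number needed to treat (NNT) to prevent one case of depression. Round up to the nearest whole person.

Risk in treated group = 470/1178 = 0.39898; risk in control = 964/1935 = 0.49819.
Absolute risk reduction = 0.49819 − 0.39898 = 0.09921
NNT = 1 / ARR = 1 / 0.09921 = 10.080 → round up → 11

11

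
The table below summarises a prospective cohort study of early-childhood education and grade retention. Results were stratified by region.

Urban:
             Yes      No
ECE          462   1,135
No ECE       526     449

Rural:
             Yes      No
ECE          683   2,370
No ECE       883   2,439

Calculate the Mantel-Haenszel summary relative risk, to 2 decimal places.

0.71

RR_MH = Σ(aᵢ·n₀ᵢ/nᵢ) / Σ(cᵢ·n₁ᵢ/nᵢ), with n₁ᵢ = aᵢ+bᵢ (exposed), n₀ᵢ = cᵢ+dᵢ (unexposed), nᵢ = n₁ᵢ+n₀ᵢ.
Stratum 1 (Urban): n₁ = 1597, n₀ = 975, n = 2572; a·n₀/n = 462·975/2572 = 175.1361; c·n₁/n = 526·1597/2572 = 326.6026
Stratum 2 (Rural): n₁ = 3053, n₀ = 3322, n = 6375; a·n₀/n = 683·3322/6375 = 355.9100; c·n₁/n = 883·3053/6375 = 422.8704
RR_MH = (175.1361 + 355.9100) / (326.6026 + 422.8704) = 531.0460 / 749.4731 = 0.70856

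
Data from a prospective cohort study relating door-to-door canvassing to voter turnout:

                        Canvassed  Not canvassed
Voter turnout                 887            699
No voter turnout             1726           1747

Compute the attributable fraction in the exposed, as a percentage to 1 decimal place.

Reading the table with exposure as columns: a = 887 (Canvassed, case), b = 1726 (Canvassed, non-case), c = 699 (Not canvassed, case), d = 1747.
Risk in exposed = 887/2613 = 0.33946; risk in unexposed = 699/2446 = 0.28577.
RR = 0.33946/0.28577 = 1.18786
AR% = (RR − 1)/RR × 100 = (1.18786 − 1)/1.18786 × 100 = 15.8147%

15.8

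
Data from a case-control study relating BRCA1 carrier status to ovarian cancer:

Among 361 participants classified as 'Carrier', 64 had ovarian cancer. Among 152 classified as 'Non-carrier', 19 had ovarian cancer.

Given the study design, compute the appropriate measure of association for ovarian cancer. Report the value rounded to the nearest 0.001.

1.508

From the description: a = 64, b = 297, c = 19, d = 133.
This is a case-control study: participants were sampled on outcome status, so risks in the source population cannot be estimated directly — relative risk is not valid here. The odds ratio is the appropriate measure.
OR = (a·d)/(b·c) = (64 × 133) / (297 × 19) = 8512 / 5643 = 1.50842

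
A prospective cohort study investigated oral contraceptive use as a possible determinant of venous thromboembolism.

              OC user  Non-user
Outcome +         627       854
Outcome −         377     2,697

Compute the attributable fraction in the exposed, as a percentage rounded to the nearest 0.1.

61.5

Reading the table with exposure as columns: a = 627 (OC user, case), b = 377 (OC user, non-case), c = 854 (Non-user, case), d = 2697.
Risk in exposed = 627/1004 = 0.62450; risk in unexposed = 854/3551 = 0.24050.
RR = 0.62450/0.24050 = 2.59673
AR% = (RR − 1)/RR × 100 = (2.59673 − 1)/2.59673 × 100 = 61.4900%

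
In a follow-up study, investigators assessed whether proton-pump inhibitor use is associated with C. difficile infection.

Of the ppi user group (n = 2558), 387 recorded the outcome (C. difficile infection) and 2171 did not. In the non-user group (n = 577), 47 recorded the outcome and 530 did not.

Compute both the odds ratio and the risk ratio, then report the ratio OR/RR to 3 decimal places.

From the description: a = 387, b = 2171, c = 47, d = 530.
OR = (387·530)/(2171·47) = 205110/102037 = 2.01015
Risk in exposed = 387/2558 = 0.15129; risk in unexposed = 47/577 = 0.08146; RR = 1.85733
OR/RR = 2.01015 / 1.85733 = 1.08228
The outcome is not rare, so the OR lies further from 1 than the RR.

1.082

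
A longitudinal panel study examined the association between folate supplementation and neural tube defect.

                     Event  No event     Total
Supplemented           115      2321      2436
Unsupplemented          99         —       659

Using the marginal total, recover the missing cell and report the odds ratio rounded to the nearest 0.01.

0.28

The missing cell is in the unexposed row: 659 − 99 = 560.
So a = 115, b = 2321, c = 99, d = 560.
OR = (a·d)/(b·c) = (115 × 560) / (2321 × 99) = 64400 / 229779 = 0.28027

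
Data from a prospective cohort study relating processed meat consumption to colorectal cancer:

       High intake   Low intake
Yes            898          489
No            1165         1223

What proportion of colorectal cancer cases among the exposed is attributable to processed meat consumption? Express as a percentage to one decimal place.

Reading the table with exposure as columns: a = 898 (High intake, case), b = 1165 (High intake, non-case), c = 489 (Low intake, case), d = 1223.
Risk in exposed = 898/2063 = 0.43529; risk in unexposed = 489/1712 = 0.28563.
RR = 0.43529/0.28563 = 1.52395
AR% = (RR − 1)/RR × 100 = (1.52395 − 1)/1.52395 × 100 = 34.3812%

34.4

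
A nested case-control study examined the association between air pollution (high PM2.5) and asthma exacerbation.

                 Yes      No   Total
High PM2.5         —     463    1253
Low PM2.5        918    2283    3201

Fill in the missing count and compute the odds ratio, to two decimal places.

4.24

The missing cell is in the exposed row: 1253 − 463 = 790.
So a = 790, b = 463, c = 918, d = 2283.
OR = (a·d)/(b·c) = (790 × 2283) / (463 × 918) = 1803570 / 425034 = 4.24335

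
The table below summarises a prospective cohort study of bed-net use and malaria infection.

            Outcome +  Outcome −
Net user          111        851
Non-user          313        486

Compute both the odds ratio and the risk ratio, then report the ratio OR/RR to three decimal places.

Cells: a = 111, b = 851, c = 313, d = 486.
OR = (111·486)/(851·313) = 53946/266363 = 0.20253
Risk in exposed = 111/962 = 0.11538; risk in unexposed = 313/799 = 0.39174; RR = 0.29454
OR/RR = 0.20253 / 0.29454 = 0.68760
The outcome is not rare, so the OR lies further from 1 than the RR.

0.688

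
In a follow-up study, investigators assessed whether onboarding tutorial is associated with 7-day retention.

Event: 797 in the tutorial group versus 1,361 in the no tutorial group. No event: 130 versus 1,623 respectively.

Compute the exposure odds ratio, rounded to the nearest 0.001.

From the description: a = 797, b = 130, c = 1361, d = 1623.
OR = (a·d)/(b·c) = (797 × 1623) / (130 × 1361) = 1293531 / 176930 = 7.31098
The odds of 7-day retention are about 7.31 times as high in the tutorial group.

7.311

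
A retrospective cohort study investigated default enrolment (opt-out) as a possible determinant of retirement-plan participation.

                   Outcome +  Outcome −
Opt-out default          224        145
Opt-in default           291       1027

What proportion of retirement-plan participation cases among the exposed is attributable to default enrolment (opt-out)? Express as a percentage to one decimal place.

Cells: a = 224, b = 145, c = 291, d = 1027.
Risk in exposed = 224/369 = 0.60705; risk in unexposed = 291/1318 = 0.22079.
RR = 0.60705/0.22079 = 2.74944
AR% = (RR − 1)/RR × 100 = (2.74944 − 1)/2.74944 × 100 = 63.6289%

63.6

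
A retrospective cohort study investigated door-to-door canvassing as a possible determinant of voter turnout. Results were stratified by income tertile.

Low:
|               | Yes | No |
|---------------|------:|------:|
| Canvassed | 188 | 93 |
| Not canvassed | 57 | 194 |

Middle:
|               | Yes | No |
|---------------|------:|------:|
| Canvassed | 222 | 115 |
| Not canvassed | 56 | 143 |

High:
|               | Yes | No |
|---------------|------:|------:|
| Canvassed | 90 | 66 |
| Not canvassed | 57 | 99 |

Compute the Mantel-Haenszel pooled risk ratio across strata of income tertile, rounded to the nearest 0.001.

RR_MH = Σ(aᵢ·n₀ᵢ/nᵢ) / Σ(cᵢ·n₁ᵢ/nᵢ), with n₁ᵢ = aᵢ+bᵢ (exposed), n₀ᵢ = cᵢ+dᵢ (unexposed), nᵢ = n₁ᵢ+n₀ᵢ.
Stratum 1 (Low): n₁ = 281, n₀ = 251, n = 532; a·n₀/n = 188·251/532 = 88.6992; c·n₁/n = 57·281/532 = 30.1071
Stratum 2 (Middle): n₁ = 337, n₀ = 199, n = 536; a·n₀/n = 222·199/536 = 82.4216; c·n₁/n = 56·337/536 = 35.2090
Stratum 3 (High): n₁ = 156, n₀ = 156, n = 312; a·n₀/n = 90·156/312 = 45.0000; c·n₁/n = 57·156/312 = 28.5000
RR_MH = (88.6992 + 82.4216 + 45.0000) / (30.1071 + 35.2090 + 28.5000) = 216.1209 / 93.8161 = 2.30367

2.304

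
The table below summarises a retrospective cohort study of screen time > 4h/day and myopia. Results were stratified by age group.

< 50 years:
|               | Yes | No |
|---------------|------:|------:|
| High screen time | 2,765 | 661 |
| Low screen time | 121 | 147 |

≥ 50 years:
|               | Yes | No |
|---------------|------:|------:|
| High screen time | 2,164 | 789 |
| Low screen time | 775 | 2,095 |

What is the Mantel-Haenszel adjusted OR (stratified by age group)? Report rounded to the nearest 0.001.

7.015

OR_MH = Σ(aᵢdᵢ/nᵢ) / Σ(bᵢcᵢ/nᵢ), where nᵢ is the stratum total.
Stratum 1 (< 50 years): n = 3694; a·d/n = 2765·147/3694 = 110.0311; b·c/n = 661·121/3694 = 21.6516
Stratum 2 (≥ 50 years): n = 5823; a·d/n = 2164·2095/5823 = 778.5643; b·c/n = 789·775/5823 = 105.0103
OR_MH = (110.0311 + 778.5643) / (21.6516 + 105.0103) = 888.5954 / 126.6619 = 7.01549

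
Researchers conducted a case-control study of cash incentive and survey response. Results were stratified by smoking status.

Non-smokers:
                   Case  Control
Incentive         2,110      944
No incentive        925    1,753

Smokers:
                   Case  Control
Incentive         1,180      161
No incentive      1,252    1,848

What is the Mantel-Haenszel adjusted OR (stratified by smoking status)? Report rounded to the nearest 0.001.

5.747

OR_MH = Σ(aᵢdᵢ/nᵢ) / Σ(bᵢcᵢ/nᵢ), where nᵢ is the stratum total.
Stratum 1 (Non-smokers): n = 5732; a·d/n = 2110·1753/5732 = 645.2948; b·c/n = 944·925/5732 = 152.3378
Stratum 2 (Smokers): n = 4441; a·d/n = 1180·1848/4441 = 491.0245; b·c/n = 161·1252/4441 = 45.3889
OR_MH = (645.2948 + 491.0245) / (152.3378 + 45.3889) = 1136.3194 / 197.7266 = 5.74692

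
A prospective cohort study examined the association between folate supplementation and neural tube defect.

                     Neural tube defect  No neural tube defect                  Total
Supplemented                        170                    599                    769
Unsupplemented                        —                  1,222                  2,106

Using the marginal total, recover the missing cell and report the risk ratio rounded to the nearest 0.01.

The missing cell is in the unexposed row: 2106 − 1222 = 884.
So a = 170, b = 599, c = 884, d = 1222.
RR = [a/(a+b)] / [c/(c+d)] = (170/769) / (884/2106) = 0.22107/0.41975 = 0.52666

0.53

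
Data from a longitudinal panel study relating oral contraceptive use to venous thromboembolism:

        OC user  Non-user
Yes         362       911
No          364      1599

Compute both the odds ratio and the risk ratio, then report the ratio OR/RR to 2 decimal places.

1.27

Reading the table with exposure as columns: a = 362 (OC user, case), b = 364 (OC user, non-case), c = 911 (Non-user, case), d = 1599.
OR = (362·1599)/(364·911) = 578838/331604 = 1.74557
Risk in exposed = 362/726 = 0.49862; risk in unexposed = 911/2510 = 0.36295; RR = 1.37381
OR/RR = 1.74557 / 1.37381 = 1.27060
The outcome is not rare, so the OR lies further from 1 than the RR.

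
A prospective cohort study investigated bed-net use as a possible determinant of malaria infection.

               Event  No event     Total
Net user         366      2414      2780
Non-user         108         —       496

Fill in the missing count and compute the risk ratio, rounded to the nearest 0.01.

0.60

The missing cell is in the unexposed row: 496 − 108 = 388.
So a = 366, b = 2414, c = 108, d = 388.
RR = [a/(a+b)] / [c/(c+d)] = (366/2780) / (108/496) = 0.13165/0.21774 = 0.60464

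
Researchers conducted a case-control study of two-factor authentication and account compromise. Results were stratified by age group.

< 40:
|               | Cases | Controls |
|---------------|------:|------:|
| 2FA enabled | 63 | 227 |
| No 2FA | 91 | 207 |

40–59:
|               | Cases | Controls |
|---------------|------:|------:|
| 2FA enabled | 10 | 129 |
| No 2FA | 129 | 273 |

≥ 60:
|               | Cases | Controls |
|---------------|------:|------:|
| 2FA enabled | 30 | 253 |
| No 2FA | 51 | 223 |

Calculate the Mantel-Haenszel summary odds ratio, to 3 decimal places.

0.441

OR_MH = Σ(aᵢdᵢ/nᵢ) / Σ(bᵢcᵢ/nᵢ), where nᵢ is the stratum total.
Stratum 1 (< 40): n = 588; a·d/n = 63·207/588 = 22.1786; b·c/n = 227·91/588 = 35.1310
Stratum 2 (40–59): n = 541; a·d/n = 10·273/541 = 5.0462; b·c/n = 129·129/541 = 30.7597
Stratum 3 (≥ 60): n = 557; a·d/n = 30·223/557 = 12.0108; b·c/n = 253·51/557 = 23.1652
OR_MH = (22.1786 + 5.0462 + 12.0108) / (35.1310 + 30.7597 + 23.1652) = 39.2356 / 89.0558 = 0.44057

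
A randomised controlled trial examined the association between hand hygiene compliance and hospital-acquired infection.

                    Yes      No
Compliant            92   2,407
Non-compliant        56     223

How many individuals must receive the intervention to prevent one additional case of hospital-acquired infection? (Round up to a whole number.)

7

Risk in treated group = 92/2499 = 0.03681; risk in control = 56/279 = 0.20072.
Absolute risk reduction = 0.20072 − 0.03681 = 0.16390
NNT = 1 / ARR = 1 / 0.16390 = 6.101 → round up → 7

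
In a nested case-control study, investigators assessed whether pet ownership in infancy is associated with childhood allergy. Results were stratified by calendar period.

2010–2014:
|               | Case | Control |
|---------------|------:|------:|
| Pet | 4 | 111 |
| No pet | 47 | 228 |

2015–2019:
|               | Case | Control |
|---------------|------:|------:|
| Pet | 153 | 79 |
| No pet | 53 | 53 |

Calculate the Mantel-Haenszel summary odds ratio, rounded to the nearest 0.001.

OR_MH = Σ(aᵢdᵢ/nᵢ) / Σ(bᵢcᵢ/nᵢ), where nᵢ is the stratum total.
Stratum 1 (2010–2014): n = 390; a·d/n = 4·228/390 = 2.3385; b·c/n = 111·47/390 = 13.3769
Stratum 2 (2015–2019): n = 338; a·d/n = 153·53/338 = 23.9911; b·c/n = 79·53/338 = 12.3876
OR_MH = (2.3385 + 23.9911) / (13.3769 + 12.3876) = 26.3296 / 25.7645 = 1.02193

1.022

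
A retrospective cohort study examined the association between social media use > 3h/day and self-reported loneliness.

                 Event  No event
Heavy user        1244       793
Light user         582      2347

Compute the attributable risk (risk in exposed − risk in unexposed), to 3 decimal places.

Cells: a = 1244, b = 793, c = 582, d = 2347.
Risk in exposed = 1244/2037 = 0.610702; risk in unexposed = 582/2929 = 0.198703.
Risk difference = 0.610702 − 0.198703 = 0.411999

0.412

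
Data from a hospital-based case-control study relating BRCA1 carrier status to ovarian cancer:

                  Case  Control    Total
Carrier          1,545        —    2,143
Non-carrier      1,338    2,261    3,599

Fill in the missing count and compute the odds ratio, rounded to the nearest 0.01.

The missing cell is in the exposed row: 2143 − 1545 = 598.
So a = 1545, b = 598, c = 1338, d = 2261.
OR = (a·d)/(b·c) = (1545 × 2261) / (598 × 1338) = 3493245 / 800124 = 4.36588

4.37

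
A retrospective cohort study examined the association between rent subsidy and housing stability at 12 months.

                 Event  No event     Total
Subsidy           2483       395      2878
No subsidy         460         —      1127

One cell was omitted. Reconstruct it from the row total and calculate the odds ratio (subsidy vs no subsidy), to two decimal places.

The missing cell is in the unexposed row: 1127 − 460 = 667.
So a = 2483, b = 395, c = 460, d = 667.
OR = (a·d)/(b·c) = (2483 × 667) / (395 × 460) = 1656161 / 181700 = 9.11481

9.11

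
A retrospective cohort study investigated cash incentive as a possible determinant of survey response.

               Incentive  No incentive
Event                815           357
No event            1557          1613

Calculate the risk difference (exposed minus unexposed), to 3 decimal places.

0.162

Reading the table with exposure as columns: a = 815 (Incentive, case), b = 1557 (Incentive, non-case), c = 357 (No incentive, case), d = 1613.
Risk in exposed = 815/2372 = 0.343592; risk in unexposed = 357/1970 = 0.181218.
Risk difference = 0.343592 − 0.181218 = 0.162374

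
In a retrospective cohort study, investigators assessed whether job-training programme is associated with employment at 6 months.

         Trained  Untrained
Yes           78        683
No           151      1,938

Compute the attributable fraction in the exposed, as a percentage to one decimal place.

Reading the table with exposure as columns: a = 78 (Trained, case), b = 151 (Trained, non-case), c = 683 (Untrained, case), d = 1938.
Risk in exposed = 78/229 = 0.34061; risk in unexposed = 683/2621 = 0.26059.
RR = 0.34061/0.26059 = 1.30709
AR% = (RR − 1)/RR × 100 = (1.30709 − 1)/1.30709 × 100 = 23.4942%

23.5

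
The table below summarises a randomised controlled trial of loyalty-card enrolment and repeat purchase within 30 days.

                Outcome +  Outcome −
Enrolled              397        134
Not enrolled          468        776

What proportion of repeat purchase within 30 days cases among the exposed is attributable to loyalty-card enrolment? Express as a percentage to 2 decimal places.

Cells: a = 397, b = 134, c = 468, d = 776.
Risk in exposed = 397/531 = 0.74765; risk in unexposed = 468/1244 = 0.37621.
RR = 0.74765/0.37621 = 1.98733
AR% = (RR − 1)/RR × 100 = (1.98733 − 1)/1.98733 × 100 = 49.6813%

49.68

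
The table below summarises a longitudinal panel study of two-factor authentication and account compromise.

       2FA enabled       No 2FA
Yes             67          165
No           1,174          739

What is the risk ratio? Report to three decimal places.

0.296

Reading the table with exposure as columns: a = 67 (2FA enabled, case), b = 1174 (2FA enabled, non-case), c = 165 (No 2FA, case), d = 739.
Risk in exposed = 67/1241 = 0.05399; risk in unexposed = 165/904 = 0.18252.
RR = 0.05399 / 0.18252 = 0.29579
The risk is 70% lower among the exposed than among the unexposed.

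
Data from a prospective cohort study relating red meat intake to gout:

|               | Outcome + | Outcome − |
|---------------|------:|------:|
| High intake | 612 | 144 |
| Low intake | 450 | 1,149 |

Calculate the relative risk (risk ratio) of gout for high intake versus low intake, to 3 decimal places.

Cells: a = 612, b = 144, c = 450, d = 1149.
Risk in exposed = 612/756 = 0.80952; risk in unexposed = 450/1599 = 0.28143.
RR = 0.80952 / 0.28143 = 2.87651
The risk among the exposed is 2.88 times that among the unexposed.

2.877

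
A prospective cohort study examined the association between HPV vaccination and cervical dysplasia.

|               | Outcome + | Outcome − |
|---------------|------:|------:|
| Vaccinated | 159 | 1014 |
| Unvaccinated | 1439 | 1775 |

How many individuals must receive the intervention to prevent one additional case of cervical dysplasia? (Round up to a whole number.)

4

Risk in treated group = 159/1173 = 0.13555; risk in control = 1439/3214 = 0.44773.
Absolute risk reduction = 0.44773 − 0.13555 = 0.31218
NNT = 1 / ARR = 1 / 0.31218 = 3.203 → round up → 4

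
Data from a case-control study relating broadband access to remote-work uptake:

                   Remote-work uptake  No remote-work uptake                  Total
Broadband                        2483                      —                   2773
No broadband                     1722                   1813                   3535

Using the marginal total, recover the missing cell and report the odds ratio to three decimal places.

9.015

The missing cell is in the exposed row: 2773 − 2483 = 290.
So a = 2483, b = 290, c = 1722, d = 1813.
OR = (a·d)/(b·c) = (2483 × 1813) / (290 × 1722) = 4501679 / 499380 = 9.01454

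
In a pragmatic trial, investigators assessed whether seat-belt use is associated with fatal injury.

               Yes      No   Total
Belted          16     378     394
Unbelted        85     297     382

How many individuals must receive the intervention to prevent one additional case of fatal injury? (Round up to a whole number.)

6

Risk in treated group = 16/394 = 0.04061; risk in control = 85/382 = 0.22251.
Absolute risk reduction = 0.22251 − 0.04061 = 0.18190
NNT = 1 / ARR = 1 / 0.18190 = 5.497 → round up → 6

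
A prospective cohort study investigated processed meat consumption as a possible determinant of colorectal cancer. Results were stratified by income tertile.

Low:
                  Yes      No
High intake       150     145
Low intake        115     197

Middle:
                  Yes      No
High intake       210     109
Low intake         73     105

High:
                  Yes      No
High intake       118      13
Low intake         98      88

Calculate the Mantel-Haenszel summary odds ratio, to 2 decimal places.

2.65

OR_MH = Σ(aᵢdᵢ/nᵢ) / Σ(bᵢcᵢ/nᵢ), where nᵢ is the stratum total.
Stratum 1 (Low): n = 607; a·d/n = 150·197/607 = 48.6820; b·c/n = 145·115/607 = 27.4712
Stratum 2 (Middle): n = 497; a·d/n = 210·105/497 = 44.3662; b·c/n = 109·73/497 = 16.0101
Stratum 3 (High): n = 317; a·d/n = 118·88/317 = 32.7571; b·c/n = 13·98/317 = 4.0189
OR_MH = (48.6820 + 44.3662 + 32.7571) / (27.4712 + 16.0101 + 4.0189) = 125.8053 / 47.5002 = 2.64852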